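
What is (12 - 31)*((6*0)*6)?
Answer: 0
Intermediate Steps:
(12 - 31)*((6*0)*6) = -0*6 = -19*0 = 0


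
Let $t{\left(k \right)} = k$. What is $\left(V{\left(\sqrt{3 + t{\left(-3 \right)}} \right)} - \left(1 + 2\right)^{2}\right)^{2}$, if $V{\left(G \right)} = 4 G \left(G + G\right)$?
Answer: $81$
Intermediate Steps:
$V{\left(G \right)} = 8 G^{2}$ ($V{\left(G \right)} = 4 G 2 G = 8 G^{2}$)
$\left(V{\left(\sqrt{3 + t{\left(-3 \right)}} \right)} - \left(1 + 2\right)^{2}\right)^{2} = \left(8 \left(\sqrt{3 - 3}\right)^{2} - \left(1 + 2\right)^{2}\right)^{2} = \left(8 \left(\sqrt{0}\right)^{2} - 3^{2}\right)^{2} = \left(8 \cdot 0^{2} - 9\right)^{2} = \left(8 \cdot 0 - 9\right)^{2} = \left(0 - 9\right)^{2} = \left(-9\right)^{2} = 81$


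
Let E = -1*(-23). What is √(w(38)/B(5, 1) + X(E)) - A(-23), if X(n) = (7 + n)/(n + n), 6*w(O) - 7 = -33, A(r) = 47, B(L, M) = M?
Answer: -47 + I*√17526/69 ≈ -47.0 + 1.9186*I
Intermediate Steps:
E = 23
w(O) = -13/3 (w(O) = 7/6 + (⅙)*(-33) = 7/6 - 11/2 = -13/3)
X(n) = (7 + n)/(2*n) (X(n) = (7 + n)/((2*n)) = (7 + n)*(1/(2*n)) = (7 + n)/(2*n))
√(w(38)/B(5, 1) + X(E)) - A(-23) = √(-13/3/1 + (½)*(7 + 23)/23) - 1*47 = √(-13/3*1 + (½)*(1/23)*30) - 47 = √(-13/3 + 15/23) - 47 = √(-254/69) - 47 = I*√17526/69 - 47 = -47 + I*√17526/69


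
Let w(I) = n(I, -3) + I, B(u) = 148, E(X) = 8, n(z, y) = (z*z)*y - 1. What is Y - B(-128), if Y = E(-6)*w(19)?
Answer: -8668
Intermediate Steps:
n(z, y) = -1 + y*z**2 (n(z, y) = z**2*y - 1 = y*z**2 - 1 = -1 + y*z**2)
w(I) = -1 + I - 3*I**2 (w(I) = (-1 - 3*I**2) + I = -1 + I - 3*I**2)
Y = -8520 (Y = 8*(-1 + 19 - 3*19**2) = 8*(-1 + 19 - 3*361) = 8*(-1 + 19 - 1083) = 8*(-1065) = -8520)
Y - B(-128) = -8520 - 1*148 = -8520 - 148 = -8668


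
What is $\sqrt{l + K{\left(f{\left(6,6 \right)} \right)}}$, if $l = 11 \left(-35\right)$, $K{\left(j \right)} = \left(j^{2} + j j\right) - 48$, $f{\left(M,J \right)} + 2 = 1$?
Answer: $i \sqrt{431} \approx 20.761 i$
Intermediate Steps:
$f{\left(M,J \right)} = -1$ ($f{\left(M,J \right)} = -2 + 1 = -1$)
$K{\left(j \right)} = -48 + 2 j^{2}$ ($K{\left(j \right)} = \left(j^{2} + j^{2}\right) - 48 = 2 j^{2} - 48 = -48 + 2 j^{2}$)
$l = -385$
$\sqrt{l + K{\left(f{\left(6,6 \right)} \right)}} = \sqrt{-385 - \left(48 - 2 \left(-1\right)^{2}\right)} = \sqrt{-385 + \left(-48 + 2 \cdot 1\right)} = \sqrt{-385 + \left(-48 + 2\right)} = \sqrt{-385 - 46} = \sqrt{-431} = i \sqrt{431}$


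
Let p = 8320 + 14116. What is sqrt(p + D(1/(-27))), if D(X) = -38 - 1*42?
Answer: 18*sqrt(69) ≈ 149.52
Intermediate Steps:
D(X) = -80 (D(X) = -38 - 42 = -80)
p = 22436
sqrt(p + D(1/(-27))) = sqrt(22436 - 80) = sqrt(22356) = 18*sqrt(69)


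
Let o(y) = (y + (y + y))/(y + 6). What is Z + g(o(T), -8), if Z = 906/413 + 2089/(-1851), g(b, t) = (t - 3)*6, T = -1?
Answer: -49640309/764463 ≈ -64.935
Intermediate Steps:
o(y) = 3*y/(6 + y) (o(y) = (y + 2*y)/(6 + y) = (3*y)/(6 + y) = 3*y/(6 + y))
g(b, t) = -18 + 6*t (g(b, t) = (-3 + t)*6 = -18 + 6*t)
Z = 814249/764463 (Z = 906*(1/413) + 2089*(-1/1851) = 906/413 - 2089/1851 = 814249/764463 ≈ 1.0651)
Z + g(o(T), -8) = 814249/764463 + (-18 + 6*(-8)) = 814249/764463 + (-18 - 48) = 814249/764463 - 66 = -49640309/764463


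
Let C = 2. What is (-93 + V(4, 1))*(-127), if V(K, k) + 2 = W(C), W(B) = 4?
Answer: 11557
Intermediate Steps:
V(K, k) = 2 (V(K, k) = -2 + 4 = 2)
(-93 + V(4, 1))*(-127) = (-93 + 2)*(-127) = -91*(-127) = 11557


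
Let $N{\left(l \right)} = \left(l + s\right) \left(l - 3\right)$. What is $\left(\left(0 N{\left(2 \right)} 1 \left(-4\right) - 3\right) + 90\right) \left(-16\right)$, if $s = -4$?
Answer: $-1392$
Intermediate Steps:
$N{\left(l \right)} = \left(-4 + l\right) \left(-3 + l\right)$ ($N{\left(l \right)} = \left(l - 4\right) \left(l - 3\right) = \left(-4 + l\right) \left(-3 + l\right)$)
$\left(\left(0 N{\left(2 \right)} 1 \left(-4\right) - 3\right) + 90\right) \left(-16\right) = \left(\left(0 \left(12 + 2^{2} - 14\right) 1 \left(-4\right) - 3\right) + 90\right) \left(-16\right) = \left(\left(0 \left(12 + 4 - 14\right) 1 \left(-4\right) - 3\right) + 90\right) \left(-16\right) = \left(\left(0 \cdot 2 \cdot 1 \left(-4\right) - 3\right) + 90\right) \left(-16\right) = \left(\left(0 \cdot 1 \left(-4\right) - 3\right) + 90\right) \left(-16\right) = \left(\left(0 \left(-4\right) - 3\right) + 90\right) \left(-16\right) = \left(\left(0 - 3\right) + 90\right) \left(-16\right) = \left(-3 + 90\right) \left(-16\right) = 87 \left(-16\right) = -1392$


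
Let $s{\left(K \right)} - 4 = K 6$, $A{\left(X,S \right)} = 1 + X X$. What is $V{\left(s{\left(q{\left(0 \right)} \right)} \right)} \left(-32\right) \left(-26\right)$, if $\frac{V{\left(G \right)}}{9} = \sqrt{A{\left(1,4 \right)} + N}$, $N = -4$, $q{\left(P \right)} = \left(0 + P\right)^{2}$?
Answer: $7488 i \sqrt{2} \approx 10590.0 i$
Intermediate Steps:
$A{\left(X,S \right)} = 1 + X^{2}$
$q{\left(P \right)} = P^{2}$
$s{\left(K \right)} = 4 + 6 K$ ($s{\left(K \right)} = 4 + K 6 = 4 + 6 K$)
$V{\left(G \right)} = 9 i \sqrt{2}$ ($V{\left(G \right)} = 9 \sqrt{\left(1 + 1^{2}\right) - 4} = 9 \sqrt{\left(1 + 1\right) - 4} = 9 \sqrt{2 - 4} = 9 \sqrt{-2} = 9 i \sqrt{2}$)
$V{\left(s{\left(q{\left(0 \right)} \right)} \right)} \left(-32\right) \left(-26\right) = 9 i \sqrt{2} \left(-32\right) \left(-26\right) = - 288 i \sqrt{2} \left(-26\right) = 7488 i \sqrt{2}$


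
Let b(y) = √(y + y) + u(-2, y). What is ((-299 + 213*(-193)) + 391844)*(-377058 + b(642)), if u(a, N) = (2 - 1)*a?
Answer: -132135398160 + 700872*√321 ≈ -1.3212e+11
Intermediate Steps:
u(a, N) = a (u(a, N) = 1*a = a)
b(y) = -2 + √2*√y (b(y) = √(y + y) - 2 = √(2*y) - 2 = √2*√y - 2 = -2 + √2*√y)
((-299 + 213*(-193)) + 391844)*(-377058 + b(642)) = ((-299 + 213*(-193)) + 391844)*(-377058 + (-2 + √2*√642)) = ((-299 - 41109) + 391844)*(-377058 + (-2 + 2*√321)) = (-41408 + 391844)*(-377060 + 2*√321) = 350436*(-377060 + 2*√321) = -132135398160 + 700872*√321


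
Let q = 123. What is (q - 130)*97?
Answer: -679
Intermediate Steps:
(q - 130)*97 = (123 - 130)*97 = -7*97 = -679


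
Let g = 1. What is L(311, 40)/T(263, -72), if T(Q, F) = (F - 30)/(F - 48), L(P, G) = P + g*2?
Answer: 6260/17 ≈ 368.24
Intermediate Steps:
L(P, G) = 2 + P (L(P, G) = P + 1*2 = P + 2 = 2 + P)
T(Q, F) = (-30 + F)/(-48 + F)
L(311, 40)/T(263, -72) = (2 + 311)/(((-30 - 72)/(-48 - 72))) = 313/((-102/(-120))) = 313/((-1/120*(-102))) = 313/(17/20) = 313*(20/17) = 6260/17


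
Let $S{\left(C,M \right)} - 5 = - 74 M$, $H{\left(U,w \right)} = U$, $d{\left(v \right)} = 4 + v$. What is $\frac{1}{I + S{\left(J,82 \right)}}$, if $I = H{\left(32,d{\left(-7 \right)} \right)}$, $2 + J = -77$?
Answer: $- \frac{1}{6031} \approx -0.00016581$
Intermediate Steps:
$J = -79$ ($J = -2 - 77 = -79$)
$S{\left(C,M \right)} = 5 - 74 M$
$I = 32$
$\frac{1}{I + S{\left(J,82 \right)}} = \frac{1}{32 + \left(5 - 6068\right)} = \frac{1}{32 - 6063} = \frac{1}{-6031} = - \frac{1}{6031}$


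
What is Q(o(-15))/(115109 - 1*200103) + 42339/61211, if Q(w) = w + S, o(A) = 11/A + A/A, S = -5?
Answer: 53982760471/78038516010 ≈ 0.69174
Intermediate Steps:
o(A) = 1 + 11/A (o(A) = 11/A + 1 = 1 + 11/A)
Q(w) = -5 + w (Q(w) = w - 5 = -5 + w)
Q(o(-15))/(115109 - 1*200103) + 42339/61211 = (-5 + (11 - 15)/(-15))/(115109 - 1*200103) + 42339/61211 = (-5 - 1/15*(-4))/(115109 - 200103) + 42339*(1/61211) = (-5 + 4/15)/(-84994) + 42339/61211 = -71/15*(-1/84994) + 42339/61211 = 71/1274910 + 42339/61211 = 53982760471/78038516010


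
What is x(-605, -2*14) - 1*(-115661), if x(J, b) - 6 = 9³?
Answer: 116396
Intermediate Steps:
x(J, b) = 735 (x(J, b) = 6 + 9³ = 6 + 729 = 735)
x(-605, -2*14) - 1*(-115661) = 735 - 1*(-115661) = 735 + 115661 = 116396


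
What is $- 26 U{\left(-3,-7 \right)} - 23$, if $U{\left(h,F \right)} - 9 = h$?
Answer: $-179$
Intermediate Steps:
$U{\left(h,F \right)} = 9 + h$
$- 26 U{\left(-3,-7 \right)} - 23 = - 26 \left(9 - 3\right) - 23 = \left(-26\right) 6 - 23 = -156 - 23 = -179$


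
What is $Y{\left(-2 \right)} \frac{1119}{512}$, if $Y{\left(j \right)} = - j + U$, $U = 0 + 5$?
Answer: $\frac{7833}{512} \approx 15.299$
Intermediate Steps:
$U = 5$
$Y{\left(j \right)} = 5 - j$ ($Y{\left(j \right)} = - j + 5 = 5 - j$)
$Y{\left(-2 \right)} \frac{1119}{512} = \left(5 - -2\right) \frac{1119}{512} = \left(5 + 2\right) 1119 \cdot \frac{1}{512} = 7 \cdot \frac{1119}{512} = \frac{7833}{512}$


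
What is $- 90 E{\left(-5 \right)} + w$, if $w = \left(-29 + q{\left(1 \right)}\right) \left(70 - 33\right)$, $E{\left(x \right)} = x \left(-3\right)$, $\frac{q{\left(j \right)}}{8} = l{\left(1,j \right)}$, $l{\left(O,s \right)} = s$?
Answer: $-2127$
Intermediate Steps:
$q{\left(j \right)} = 8 j$
$E{\left(x \right)} = - 3 x$
$w = -777$ ($w = \left(-29 + 8 \cdot 1\right) \left(70 - 33\right) = \left(-29 + 8\right) 37 = \left(-21\right) 37 = -777$)
$- 90 E{\left(-5 \right)} + w = - 90 \left(\left(-3\right) \left(-5\right)\right) - 777 = \left(-90\right) 15 - 777 = -1350 - 777 = -2127$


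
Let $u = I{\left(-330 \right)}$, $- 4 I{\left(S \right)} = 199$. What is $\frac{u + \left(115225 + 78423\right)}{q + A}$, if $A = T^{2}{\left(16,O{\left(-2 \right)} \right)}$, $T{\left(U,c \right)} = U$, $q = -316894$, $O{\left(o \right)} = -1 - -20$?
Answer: $- \frac{258131}{422184} \approx -0.61142$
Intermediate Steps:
$O{\left(o \right)} = 19$ ($O{\left(o \right)} = -1 + 20 = 19$)
$I{\left(S \right)} = - \frac{199}{4}$ ($I{\left(S \right)} = \left(- \frac{1}{4}\right) 199 = - \frac{199}{4}$)
$A = 256$ ($A = 16^{2} = 256$)
$u = - \frac{199}{4} \approx -49.75$
$\frac{u + \left(115225 + 78423\right)}{q + A} = \frac{- \frac{199}{4} + \left(115225 + 78423\right)}{-316894 + 256} = \frac{- \frac{199}{4} + 193648}{-316638} = \frac{774393}{4} \left(- \frac{1}{316638}\right) = - \frac{258131}{422184}$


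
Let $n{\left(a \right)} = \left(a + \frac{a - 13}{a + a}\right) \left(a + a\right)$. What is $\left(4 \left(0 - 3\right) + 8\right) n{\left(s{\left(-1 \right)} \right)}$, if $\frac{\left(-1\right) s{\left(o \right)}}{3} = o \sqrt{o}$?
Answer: $124 - 12 i \approx 124.0 - 12.0 i$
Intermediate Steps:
$s{\left(o \right)} = - 3 o^{\frac{3}{2}}$ ($s{\left(o \right)} = - 3 o \sqrt{o} = - 3 o^{\frac{3}{2}}$)
$n{\left(a \right)} = 2 a \left(a + \frac{-13 + a}{2 a}\right)$ ($n{\left(a \right)} = \left(a + \frac{-13 + a}{2 a}\right) 2 a = 2 a \left(a + \frac{-13 + a}{2 a}\right)$)
$\left(4 \left(0 - 3\right) + 8\right) n{\left(s{\left(-1 \right)} \right)} = \left(4 \left(0 - 3\right) + 8\right) \left(-13 - 3 \left(-1\right)^{\frac{3}{2}} + 2 \left(- 3 \left(-1\right)^{\frac{3}{2}}\right)^{2}\right) = \left(4 \left(-3\right) + 8\right) \left(-13 - 3 \left(- i\right) + 2 \left(- 3 \left(- i\right)\right)^{2}\right) = \left(-12 + 8\right) \left(-13 + 3 i + 2 \left(3 i\right)^{2}\right) = - 4 \left(-13 + 3 i + 2 \left(-9\right)\right) = - 4 \left(-13 + 3 i - 18\right) = - 4 \left(-31 + 3 i\right) = 124 - 12 i$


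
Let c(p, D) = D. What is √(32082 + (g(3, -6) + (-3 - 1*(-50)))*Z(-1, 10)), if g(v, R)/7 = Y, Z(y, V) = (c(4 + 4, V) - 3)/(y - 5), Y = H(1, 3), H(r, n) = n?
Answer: 2*√72006/3 ≈ 178.89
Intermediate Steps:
Y = 3
Z(y, V) = (-3 + V)/(-5 + y) (Z(y, V) = (V - 3)/(y - 5) = (-3 + V)/(-5 + y))
g(v, R) = 21 (g(v, R) = 7*3 = 21)
√(32082 + (g(3, -6) + (-3 - 1*(-50)))*Z(-1, 10)) = √(32082 + (21 + (-3 - 1*(-50)))*((-3 + 10)/(-5 - 1))) = √(32082 + (21 + (-3 + 50))*(7/(-6))) = √(32082 + (21 + 47)*(-⅙*7)) = √(32082 + 68*(-7/6)) = √(32082 - 238/3) = √(96008/3) = 2*√72006/3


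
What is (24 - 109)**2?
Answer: 7225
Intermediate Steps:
(24 - 109)**2 = (-85)**2 = 7225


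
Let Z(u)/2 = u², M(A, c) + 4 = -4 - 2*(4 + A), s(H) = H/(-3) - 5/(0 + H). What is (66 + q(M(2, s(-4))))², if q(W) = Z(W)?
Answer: 749956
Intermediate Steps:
s(H) = -5/H - H/3 (s(H) = H*(-⅓) - 5/H = -H/3 - 5/H = -5/H - H/3)
M(A, c) = -16 - 2*A (M(A, c) = -4 + (-4 - 2*(4 + A)) = -4 + (-4 + (-8 - 2*A)) = -4 + (-12 - 2*A) = -16 - 2*A)
Z(u) = 2*u²
q(W) = 2*W²
(66 + q(M(2, s(-4))))² = (66 + 2*(-16 - 2*2)²)² = (66 + 2*(-16 - 4)²)² = (66 + 2*(-20)²)² = (66 + 2*400)² = (66 + 800)² = 866² = 749956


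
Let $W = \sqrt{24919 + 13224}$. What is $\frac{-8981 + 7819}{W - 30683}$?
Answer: $\frac{17826823}{470704173} + \frac{581 \sqrt{38143}}{470704173} \approx 0.038114$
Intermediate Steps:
$W = \sqrt{38143} \approx 195.3$
$\frac{-8981 + 7819}{W - 30683} = \frac{-8981 + 7819}{\sqrt{38143} - 30683} = - \frac{1162}{-30683 + \sqrt{38143}}$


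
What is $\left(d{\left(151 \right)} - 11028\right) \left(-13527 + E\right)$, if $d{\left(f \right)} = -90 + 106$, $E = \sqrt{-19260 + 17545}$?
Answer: $148959324 - 77084 i \sqrt{35} \approx 1.4896 \cdot 10^{8} - 4.5604 \cdot 10^{5} i$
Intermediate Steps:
$E = 7 i \sqrt{35}$ ($E = \sqrt{-1715} = 7 i \sqrt{35} \approx 41.413 i$)
$d{\left(f \right)} = 16$
$\left(d{\left(151 \right)} - 11028\right) \left(-13527 + E\right) = \left(16 - 11028\right) \left(-13527 + 7 i \sqrt{35}\right) = - 11012 \left(-13527 + 7 i \sqrt{35}\right) = 148959324 - 77084 i \sqrt{35}$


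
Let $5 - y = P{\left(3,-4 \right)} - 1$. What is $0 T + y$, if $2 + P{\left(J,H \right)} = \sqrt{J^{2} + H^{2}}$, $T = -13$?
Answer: $3$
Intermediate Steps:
$P{\left(J,H \right)} = -2 + \sqrt{H^{2} + J^{2}}$ ($P{\left(J,H \right)} = -2 + \sqrt{J^{2} + H^{2}} = -2 + \sqrt{H^{2} + J^{2}}$)
$y = 3$ ($y = 5 - \left(\left(-2 + \sqrt{\left(-4\right)^{2} + 3^{2}}\right) - 1\right) = 5 - \left(\left(-2 + \sqrt{16 + 9}\right) - 1\right) = 5 - \left(\left(-2 + \sqrt{25}\right) - 1\right) = 5 - \left(\left(-2 + 5\right) - 1\right) = 5 - \left(3 - 1\right) = 5 - 2 = 3$)
$0 T + y = 0 \left(-13\right) + 3 = 0 + 3 = 3$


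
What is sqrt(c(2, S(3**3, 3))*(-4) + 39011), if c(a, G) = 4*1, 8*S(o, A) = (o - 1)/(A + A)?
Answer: sqrt(38995) ≈ 197.47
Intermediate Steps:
S(o, A) = (-1 + o)/(16*A) (S(o, A) = ((o - 1)/(A + A))/8 = ((-1 + o)/((2*A)))/8 = ((-1 + o)*(1/(2*A)))/8 = ((-1 + o)/(2*A))/8 = (-1 + o)/(16*A))
c(a, G) = 4
sqrt(c(2, S(3**3, 3))*(-4) + 39011) = sqrt(4*(-4) + 39011) = sqrt(-16 + 39011) = sqrt(38995)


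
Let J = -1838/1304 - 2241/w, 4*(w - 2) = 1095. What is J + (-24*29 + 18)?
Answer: -494445953/719156 ≈ -687.54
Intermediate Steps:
w = 1103/4 (w = 2 + (¼)*1095 = 2 + 1095/4 = 1103/4 ≈ 275.75)
J = -6858185/719156 (J = -1838/1304 - 2241/1103/4 = -1838*1/1304 - 2241*4/1103 = -919/652 - 8964/1103 = -6858185/719156 ≈ -9.5364)
J + (-24*29 + 18) = -6858185/719156 + (-24*29 + 18) = -6858185/719156 + (-696 + 18) = -6858185/719156 - 678 = -494445953/719156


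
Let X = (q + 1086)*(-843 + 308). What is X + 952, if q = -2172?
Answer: 581962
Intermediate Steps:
X = 581010 (X = (-2172 + 1086)*(-843 + 308) = -1086*(-535) = 581010)
X + 952 = 581010 + 952 = 581962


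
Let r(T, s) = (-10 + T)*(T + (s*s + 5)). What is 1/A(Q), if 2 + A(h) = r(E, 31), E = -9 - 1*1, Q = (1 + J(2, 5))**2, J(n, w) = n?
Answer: -1/19122 ≈ -5.2296e-5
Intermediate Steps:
Q = 9 (Q = (1 + 2)**2 = 3**2 = 9)
E = -10 (E = -9 - 1 = -10)
r(T, s) = (-10 + T)*(5 + T + s**2) (r(T, s) = (-10 + T)*(T + (s**2 + 5)) = (-10 + T)*(T + (5 + s**2)) = (-10 + T)*(5 + T + s**2))
A(h) = -19122 (A(h) = -2 + (-50 + (-10)**2 - 10*31**2 - 5*(-10) - 10*31**2) = -2 + (-50 + 100 - 10*961 + 50 - 10*961) = -2 + (-50 + 100 - 9610 + 50 - 9610) = -2 - 19120 = -19122)
1/A(Q) = 1/(-19122) = -1/19122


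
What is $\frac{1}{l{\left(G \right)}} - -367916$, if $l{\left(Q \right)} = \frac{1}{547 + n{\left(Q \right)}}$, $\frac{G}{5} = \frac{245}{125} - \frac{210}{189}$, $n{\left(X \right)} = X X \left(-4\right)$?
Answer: $\frac{745991651}{2025} \approx 3.6839 \cdot 10^{5}$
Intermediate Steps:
$n{\left(X \right)} = - 4 X^{2}$ ($n{\left(X \right)} = X^{2} \left(-4\right) = - 4 X^{2}$)
$G = \frac{191}{45}$ ($G = 5 \left(\frac{245}{125} - \frac{210}{189}\right) = 5 \left(245 \cdot \frac{1}{125} - \frac{10}{9}\right) = 5 \left(\frac{49}{25} - \frac{10}{9}\right) = 5 \cdot \frac{191}{225} = \frac{191}{45} \approx 4.2444$)
$l{\left(Q \right)} = \frac{1}{547 - 4 Q^{2}}$
$\frac{1}{l{\left(G \right)}} - -367916 = \frac{1}{\left(-1\right) \frac{1}{-547 + 4 \left(\frac{191}{45}\right)^{2}}} - -367916 = \frac{1}{\left(-1\right) \frac{1}{-547 + 4 \cdot \frac{36481}{2025}}} + 367916 = \frac{1}{\left(-1\right) \frac{1}{-547 + \frac{145924}{2025}}} + 367916 = \frac{1}{\left(-1\right) \frac{1}{- \frac{961751}{2025}}} + 367916 = \frac{1}{\left(-1\right) \left(- \frac{2025}{961751}\right)} + 367916 = \frac{1}{\frac{2025}{961751}} + 367916 = \frac{961751}{2025} + 367916 = \frac{745991651}{2025}$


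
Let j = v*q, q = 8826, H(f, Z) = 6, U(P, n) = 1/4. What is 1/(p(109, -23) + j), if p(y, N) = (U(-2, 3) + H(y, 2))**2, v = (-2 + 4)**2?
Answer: 16/565489 ≈ 2.8294e-5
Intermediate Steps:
U(P, n) = 1/4
v = 4 (v = 2**2 = 4)
p(y, N) = 625/16 (p(y, N) = (1/4 + 6)**2 = (25/4)**2 = 625/16)
j = 35304 (j = 4*8826 = 35304)
1/(p(109, -23) + j) = 1/(625/16 + 35304) = 1/(565489/16) = 16/565489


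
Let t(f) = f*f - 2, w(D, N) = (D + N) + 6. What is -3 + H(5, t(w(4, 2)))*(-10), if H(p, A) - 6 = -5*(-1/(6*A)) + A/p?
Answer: -147847/426 ≈ -347.06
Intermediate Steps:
w(D, N) = 6 + D + N
t(f) = -2 + f² (t(f) = f² - 2 = -2 + f²)
H(p, A) = 6 + 5/(6*A) + A/p (H(p, A) = 6 + (-5*(-1/(6*A)) + A/p) = 6 + (-(-5)/(6*A) + A/p) = 6 + (5/(6*A) + A/p) = 6 + 5/(6*A) + A/p)
-3 + H(5, t(w(4, 2)))*(-10) = -3 + (6 + 5/(6*(-2 + (6 + 4 + 2)²)) + (-2 + (6 + 4 + 2)²)/5)*(-10) = -3 + (6 + 5/(6*(-2 + 12²)) + (-2 + 12²)*(⅕))*(-10) = -3 + (6 + 5/(6*(-2 + 144)) + (-2 + 144)*(⅕))*(-10) = -3 + (6 + (⅚)/142 + 142*(⅕))*(-10) = -3 + (6 + (⅚)*(1/142) + 142/5)*(-10) = -3 + (6 + 5/852 + 142/5)*(-10) = -3 + (146569/4260)*(-10) = -3 - 146569/426 = -147847/426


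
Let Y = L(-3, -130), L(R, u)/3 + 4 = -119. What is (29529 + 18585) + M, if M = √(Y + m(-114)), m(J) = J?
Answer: 48114 + I*√483 ≈ 48114.0 + 21.977*I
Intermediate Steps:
L(R, u) = -369 (L(R, u) = -12 + 3*(-119) = -12 - 357 = -369)
Y = -369
M = I*√483 (M = √(-369 - 114) = √(-483) = I*√483 ≈ 21.977*I)
(29529 + 18585) + M = (29529 + 18585) + I*√483 = 48114 + I*√483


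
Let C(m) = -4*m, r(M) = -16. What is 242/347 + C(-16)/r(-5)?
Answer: -1146/347 ≈ -3.3026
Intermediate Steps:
242/347 + C(-16)/r(-5) = 242/347 - 4*(-16)/(-16) = 242*(1/347) + 64*(-1/16) = 242/347 - 4 = -1146/347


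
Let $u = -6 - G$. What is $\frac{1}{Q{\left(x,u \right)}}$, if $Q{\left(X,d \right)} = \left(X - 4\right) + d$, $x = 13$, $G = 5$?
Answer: $- \frac{1}{2} \approx -0.5$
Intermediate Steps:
$u = -11$ ($u = -6 - 5 = -11$)
$Q{\left(X,d \right)} = -4 + X + d$ ($Q{\left(X,d \right)} = \left(-4 + X\right) + d = -4 + X + d$)
$\frac{1}{Q{\left(x,u \right)}} = \frac{1}{-4 + 13 - 11} = \frac{1}{-2} = - \frac{1}{2}$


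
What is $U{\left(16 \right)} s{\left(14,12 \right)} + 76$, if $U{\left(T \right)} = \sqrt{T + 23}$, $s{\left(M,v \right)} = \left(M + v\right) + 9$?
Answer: $76 + 35 \sqrt{39} \approx 294.57$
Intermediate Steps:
$s{\left(M,v \right)} = 9 + M + v$
$U{\left(T \right)} = \sqrt{23 + T}$
$U{\left(16 \right)} s{\left(14,12 \right)} + 76 = \sqrt{23 + 16} \left(9 + 14 + 12\right) + 76 = \sqrt{39} \cdot 35 + 76 = 35 \sqrt{39} + 76 = 76 + 35 \sqrt{39}$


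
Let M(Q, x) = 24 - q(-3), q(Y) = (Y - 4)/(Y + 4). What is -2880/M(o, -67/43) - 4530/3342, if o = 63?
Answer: -1627565/17267 ≈ -94.259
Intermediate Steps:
q(Y) = (-4 + Y)/(4 + Y)
M(Q, x) = 31 (M(Q, x) = 24 - (-4 - 3)/(4 - 3) = 24 - (-7)/1 = 24 - (-7) = 24 - 1*(-7) = 24 + 7 = 31)
-2880/M(o, -67/43) - 4530/3342 = -2880/31 - 4530/3342 = -2880*1/31 - 4530*1/3342 = -2880/31 - 755/557 = -1627565/17267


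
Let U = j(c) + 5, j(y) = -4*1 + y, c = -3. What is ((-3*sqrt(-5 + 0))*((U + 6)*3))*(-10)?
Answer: 360*I*sqrt(5) ≈ 804.98*I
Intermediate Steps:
j(y) = -4 + y
U = -2 (U = (-4 - 3) + 5 = -7 + 5 = -2)
((-3*sqrt(-5 + 0))*((U + 6)*3))*(-10) = ((-3*sqrt(-5 + 0))*((-2 + 6)*3))*(-10) = ((-3*I*sqrt(5))*(4*3))*(-10) = (-3*I*sqrt(5)*12)*(-10) = -36*I*sqrt(5)*(-10) = 360*I*sqrt(5)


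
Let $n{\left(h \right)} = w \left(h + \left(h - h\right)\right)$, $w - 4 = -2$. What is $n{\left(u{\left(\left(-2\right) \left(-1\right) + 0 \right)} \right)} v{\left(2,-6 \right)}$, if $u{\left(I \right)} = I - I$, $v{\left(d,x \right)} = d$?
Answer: $0$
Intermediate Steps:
$w = 2$ ($w = 4 - 2 = 2$)
$u{\left(I \right)} = 0$
$n{\left(h \right)} = 2 h$ ($n{\left(h \right)} = 2 \left(h + \left(h - h\right)\right) = 2 \left(h + 0\right) = 2 h$)
$n{\left(u{\left(\left(-2\right) \left(-1\right) + 0 \right)} \right)} v{\left(2,-6 \right)} = 2 \cdot 0 \cdot 2 = 0 \cdot 2 = 0$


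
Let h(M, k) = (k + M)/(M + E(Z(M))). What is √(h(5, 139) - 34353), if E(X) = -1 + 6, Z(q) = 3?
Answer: 3*I*√95385/5 ≈ 185.31*I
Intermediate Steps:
E(X) = 5
h(M, k) = (M + k)/(5 + M) (h(M, k) = (k + M)/(M + 5) = (M + k)/(5 + M))
√(h(5, 139) - 34353) = √((5 + 139)/(5 + 5) - 34353) = √(144/10 - 34353) = √((⅒)*144 - 34353) = √(72/5 - 34353) = √(-171693/5) = 3*I*√95385/5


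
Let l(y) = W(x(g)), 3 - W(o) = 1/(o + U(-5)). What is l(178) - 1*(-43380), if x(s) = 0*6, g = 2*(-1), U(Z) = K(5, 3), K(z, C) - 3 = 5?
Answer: 347063/8 ≈ 43383.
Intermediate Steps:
K(z, C) = 8 (K(z, C) = 3 + 5 = 8)
U(Z) = 8
g = -2
x(s) = 0
W(o) = 3 - 1/(8 + o) (W(o) = 3 - 1/(o + 8) = 3 - 1/(8 + o))
l(y) = 23/8 (l(y) = (23 + 3*0)/(8 + 0) = (23 + 0)/8 = (⅛)*23 = 23/8)
l(178) - 1*(-43380) = 23/8 - 1*(-43380) = 23/8 + 43380 = 347063/8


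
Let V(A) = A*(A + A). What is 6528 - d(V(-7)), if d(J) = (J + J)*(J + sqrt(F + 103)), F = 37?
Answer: -12680 - 392*sqrt(35) ≈ -14999.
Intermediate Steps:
V(A) = 2*A**2 (V(A) = A*(2*A) = 2*A**2)
d(J) = 2*J*(J + 2*sqrt(35)) (d(J) = (J + J)*(J + sqrt(37 + 103)) = (2*J)*(J + sqrt(140)) = (2*J)*(J + 2*sqrt(35)) = 2*J*(J + 2*sqrt(35)))
6528 - d(V(-7)) = 6528 - 2*2*(-7)**2*(2*(-7)**2 + 2*sqrt(35)) = 6528 - 2*2*49*(2*49 + 2*sqrt(35)) = 6528 - 2*98*(98 + 2*sqrt(35)) = 6528 - (19208 + 392*sqrt(35)) = 6528 + (-19208 - 392*sqrt(35)) = -12680 - 392*sqrt(35)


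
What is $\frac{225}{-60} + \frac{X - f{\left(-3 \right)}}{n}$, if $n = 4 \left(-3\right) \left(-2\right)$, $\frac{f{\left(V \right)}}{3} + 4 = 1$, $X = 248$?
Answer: $\frac{167}{24} \approx 6.9583$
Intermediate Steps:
$f{\left(V \right)} = -9$ ($f{\left(V \right)} = -12 + 3 \cdot 1 = -12 + 3 = -9$)
$n = 24$ ($n = \left(-12\right) \left(-2\right) = 24$)
$\frac{225}{-60} + \frac{X - f{\left(-3 \right)}}{n} = \frac{225}{-60} + \frac{248 - -9}{24} = 225 \left(- \frac{1}{60}\right) + \left(248 + 9\right) \frac{1}{24} = - \frac{15}{4} + 257 \cdot \frac{1}{24} = - \frac{15}{4} + \frac{257}{24} = \frac{167}{24}$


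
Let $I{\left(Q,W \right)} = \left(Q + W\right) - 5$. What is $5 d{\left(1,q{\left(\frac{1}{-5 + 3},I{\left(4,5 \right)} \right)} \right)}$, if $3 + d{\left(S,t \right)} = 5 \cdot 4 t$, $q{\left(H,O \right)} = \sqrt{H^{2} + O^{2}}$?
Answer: $-15 + 50 \sqrt{65} \approx 388.11$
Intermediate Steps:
$I{\left(Q,W \right)} = -5 + Q + W$
$d{\left(S,t \right)} = -3 + 20 t$ ($d{\left(S,t \right)} = -3 + 5 \cdot 4 t = -3 + 20 t$)
$5 d{\left(1,q{\left(\frac{1}{-5 + 3},I{\left(4,5 \right)} \right)} \right)} = 5 \left(-3 + 20 \sqrt{\left(\frac{1}{-5 + 3}\right)^{2} + \left(-5 + 4 + 5\right)^{2}}\right) = 5 \left(-3 + 20 \sqrt{\left(\frac{1}{-2}\right)^{2} + 4^{2}}\right) = 5 \left(-3 + 20 \sqrt{\left(- \frac{1}{2}\right)^{2} + 16}\right) = 5 \left(-3 + 20 \sqrt{\frac{1}{4} + 16}\right) = 5 \left(-3 + 20 \sqrt{\frac{65}{4}}\right) = 5 \left(-3 + 20 \frac{\sqrt{65}}{2}\right) = 5 \left(-3 + 10 \sqrt{65}\right) = -15 + 50 \sqrt{65}$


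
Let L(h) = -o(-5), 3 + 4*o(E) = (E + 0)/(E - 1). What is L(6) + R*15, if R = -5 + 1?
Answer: -1427/24 ≈ -59.458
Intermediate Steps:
o(E) = -¾ + E/(4*(-1 + E)) (o(E) = -¾ + ((E + 0)/(E - 1))/4 = -¾ + (E/(-1 + E))/4 = -¾ + E/(4*(-1 + E)))
L(h) = 13/24 (L(h) = -(3 - 2*(-5))/(4*(-1 - 5)) = -(3 + 10)/(4*(-6)) = -(-1)*13/(4*6) = -1*(-13/24) = 13/24)
R = -4
L(6) + R*15 = 13/24 - 4*15 = 13/24 - 60 = -1427/24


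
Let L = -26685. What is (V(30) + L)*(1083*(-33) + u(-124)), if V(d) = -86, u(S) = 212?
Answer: 951093317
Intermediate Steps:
(V(30) + L)*(1083*(-33) + u(-124)) = (-86 - 26685)*(1083*(-33) + 212) = -26771*(-35739 + 212) = -26771*(-35527) = 951093317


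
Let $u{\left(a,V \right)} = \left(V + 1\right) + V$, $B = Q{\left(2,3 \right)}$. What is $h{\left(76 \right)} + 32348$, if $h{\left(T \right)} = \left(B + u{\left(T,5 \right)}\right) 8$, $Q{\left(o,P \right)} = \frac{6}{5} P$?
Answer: $\frac{162324}{5} \approx 32465.0$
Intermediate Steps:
$Q{\left(o,P \right)} = \frac{6 P}{5}$ ($Q{\left(o,P \right)} = 6 \cdot \frac{1}{5} P = \frac{6 P}{5}$)
$B = \frac{18}{5}$ ($B = \frac{6}{5} \cdot 3 = \frac{18}{5} \approx 3.6$)
$u{\left(a,V \right)} = 1 + 2 V$ ($u{\left(a,V \right)} = \left(1 + V\right) + V = 1 + 2 V$)
$h{\left(T \right)} = \frac{584}{5}$ ($h{\left(T \right)} = \left(\frac{18}{5} + \left(1 + 2 \cdot 5\right)\right) 8 = \left(\frac{18}{5} + \left(1 + 10\right)\right) 8 = \left(\frac{18}{5} + 11\right) 8 = \frac{73}{5} \cdot 8 = \frac{584}{5}$)
$h{\left(76 \right)} + 32348 = \frac{584}{5} + 32348 = \frac{162324}{5}$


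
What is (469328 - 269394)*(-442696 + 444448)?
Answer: 350284368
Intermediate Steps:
(469328 - 269394)*(-442696 + 444448) = 199934*1752 = 350284368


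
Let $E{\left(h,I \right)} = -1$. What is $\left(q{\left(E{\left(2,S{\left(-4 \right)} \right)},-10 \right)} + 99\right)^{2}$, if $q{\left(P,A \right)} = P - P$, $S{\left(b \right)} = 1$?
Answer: $9801$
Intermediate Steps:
$q{\left(P,A \right)} = 0$
$\left(q{\left(E{\left(2,S{\left(-4 \right)} \right)},-10 \right)} + 99\right)^{2} = \left(0 + 99\right)^{2} = 99^{2} = 9801$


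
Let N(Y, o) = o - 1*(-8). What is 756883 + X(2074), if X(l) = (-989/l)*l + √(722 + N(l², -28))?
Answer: 755894 + 3*√78 ≈ 7.5592e+5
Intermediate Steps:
N(Y, o) = 8 + o (N(Y, o) = o + 8 = 8 + o)
X(l) = -989 + 3*√78 (X(l) = (-989/l)*l + √(722 + (8 - 28)) = -989 + √(722 - 20) = -989 + √702 = -989 + 3*√78)
756883 + X(2074) = 756883 + (-989 + 3*√78) = 755894 + 3*√78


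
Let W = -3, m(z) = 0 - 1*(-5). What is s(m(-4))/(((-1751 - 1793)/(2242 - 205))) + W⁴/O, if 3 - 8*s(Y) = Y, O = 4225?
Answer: 9754581/59893600 ≈ 0.16287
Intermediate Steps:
m(z) = 5 (m(z) = 0 + 5 = 5)
s(Y) = 3/8 - Y/8
s(m(-4))/(((-1751 - 1793)/(2242 - 205))) + W⁴/O = (3/8 - ⅛*5)/(((-1751 - 1793)/(2242 - 205))) + (-3)⁴/4225 = (3/8 - 5/8)/((-3544/2037)) + 81*(1/4225) = -1/(4*((-3544*1/2037))) + 81/4225 = -1/(4*(-3544/2037)) + 81/4225 = -¼*(-2037/3544) + 81/4225 = 2037/14176 + 81/4225 = 9754581/59893600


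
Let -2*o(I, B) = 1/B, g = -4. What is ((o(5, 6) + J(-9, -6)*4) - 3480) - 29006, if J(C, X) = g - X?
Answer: -389737/12 ≈ -32478.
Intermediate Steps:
J(C, X) = -4 - X
o(I, B) = -1/(2*B)
((o(5, 6) + J(-9, -6)*4) - 3480) - 29006 = ((-1/2/6 + (-4 - 1*(-6))*4) - 3480) - 29006 = ((-1/2*1/6 + (-4 + 6)*4) - 3480) - 29006 = ((-1/12 + 2*4) - 3480) - 29006 = ((-1/12 + 8) - 3480) - 29006 = (95/12 - 3480) - 29006 = -41665/12 - 29006 = -389737/12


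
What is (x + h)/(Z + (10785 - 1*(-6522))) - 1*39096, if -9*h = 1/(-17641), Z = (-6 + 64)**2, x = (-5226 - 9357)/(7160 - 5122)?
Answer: -261495190693920641/6688540729962 ≈ -39096.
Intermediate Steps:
x = -14583/2038 ≈ -7.1555
Z = 3364 (Z = 58**2 = 3364)
h = 1/158769 (h = -1/9/(-17641) = -1/9*(-1/17641) = 1/158769 ≈ 6.2985e-6)
(x + h)/(Z + (10785 - 1*(-6522))) - 1*39096 = (-14583/2038 + 1/158769)/(3364 + (10785 - 1*(-6522))) - 1*39096 = -2315326289/(323571222*(3364 + (10785 + 6522))) - 39096 = -2315326289/(323571222*(3364 + 17307)) - 39096 = -2315326289/323571222/20671 - 39096 = -2315326289/323571222*1/20671 - 39096 = -2315326289/6688540729962 - 39096 = -261495190693920641/6688540729962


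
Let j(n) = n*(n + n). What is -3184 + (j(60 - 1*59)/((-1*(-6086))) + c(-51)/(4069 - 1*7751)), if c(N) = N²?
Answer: -35682485145/11204326 ≈ -3184.7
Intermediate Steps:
j(n) = 2*n² (j(n) = n*(2*n) = 2*n²)
-3184 + (j(60 - 1*59)/((-1*(-6086))) + c(-51)/(4069 - 1*7751)) = -3184 + ((2*(60 - 1*59)²)/((-1*(-6086))) + (-51)²/(4069 - 1*7751)) = -3184 + ((2*(60 - 59)²)/6086 + 2601/(4069 - 7751)) = -3184 + ((2*1²)*(1/6086) + 2601/(-3682)) = -3184 + ((2*1)*(1/6086) + 2601*(-1/3682)) = -3184 + (2*(1/6086) - 2601/3682) = -3184 + (1/3043 - 2601/3682) = -3184 - 7911161/11204326 = -35682485145/11204326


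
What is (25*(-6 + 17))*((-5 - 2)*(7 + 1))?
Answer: -15400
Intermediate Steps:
(25*(-6 + 17))*((-5 - 2)*(7 + 1)) = (25*11)*(-7*8) = 275*(-56) = -15400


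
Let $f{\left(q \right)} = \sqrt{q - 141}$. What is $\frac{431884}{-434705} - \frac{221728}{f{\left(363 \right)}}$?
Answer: $- \frac{431884}{434705} - \frac{110864 \sqrt{222}}{111} \approx -14882.0$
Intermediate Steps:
$f{\left(q \right)} = \sqrt{-141 + q}$
$\frac{431884}{-434705} - \frac{221728}{f{\left(363 \right)}} = \frac{431884}{-434705} - \frac{221728}{\sqrt{-141 + 363}} = 431884 \left(- \frac{1}{434705}\right) - \frac{221728}{\sqrt{222}} = - \frac{431884}{434705} - 221728 \frac{\sqrt{222}}{222} = - \frac{431884}{434705} - \frac{110864 \sqrt{222}}{111}$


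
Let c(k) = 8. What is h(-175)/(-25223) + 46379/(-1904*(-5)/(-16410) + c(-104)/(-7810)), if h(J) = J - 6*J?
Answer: -7496316738383785/93933579652 ≈ -79805.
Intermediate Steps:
h(J) = -5*J
h(-175)/(-25223) + 46379/(-1904*(-5)/(-16410) + c(-104)/(-7810)) = -5*(-175)/(-25223) + 46379/(-1904*(-5)/(-16410) + 8/(-7810)) = 875*(-1/25223) + 46379/(9520*(-1/16410) + 8*(-1/7810)) = -875/25223 + 46379/(-952/1641 - 4/3905) = -875/25223 + 46379/(-3724124/6408105) = -875/25223 + 46379*(-6408105/3724124) = -875/25223 - 297201501795/3724124 = -7496316738383785/93933579652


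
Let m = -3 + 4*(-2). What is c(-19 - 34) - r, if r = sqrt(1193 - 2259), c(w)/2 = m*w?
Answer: 1166 - I*sqrt(1066) ≈ 1166.0 - 32.65*I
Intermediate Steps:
m = -11 (m = -3 - 8 = -11)
c(w) = -22*w (c(w) = 2*(-11*w) = -22*w)
r = I*sqrt(1066) (r = sqrt(-1066) = I*sqrt(1066) ≈ 32.65*I)
c(-19 - 34) - r = -22*(-19 - 34) - I*sqrt(1066) = -22*(-53) - I*sqrt(1066) = 1166 - I*sqrt(1066)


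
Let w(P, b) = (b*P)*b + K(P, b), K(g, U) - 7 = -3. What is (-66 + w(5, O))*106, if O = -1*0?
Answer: -6572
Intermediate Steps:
O = 0
K(g, U) = 4 (K(g, U) = 7 - 3 = 4)
w(P, b) = 4 + P*b**2 (w(P, b) = (b*P)*b + 4 = (P*b)*b + 4 = P*b**2 + 4 = 4 + P*b**2)
(-66 + w(5, O))*106 = (-66 + (4 + 5*0**2))*106 = (-66 + (4 + 5*0))*106 = (-66 + (4 + 0))*106 = (-66 + 4)*106 = -62*106 = -6572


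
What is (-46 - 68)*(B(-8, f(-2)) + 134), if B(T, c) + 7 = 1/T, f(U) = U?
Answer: -57855/4 ≈ -14464.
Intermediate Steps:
B(T, c) = -7 + 1/T
(-46 - 68)*(B(-8, f(-2)) + 134) = (-46 - 68)*((-7 + 1/(-8)) + 134) = -114*((-7 - ⅛) + 134) = -114*(-57/8 + 134) = -114*1015/8 = -57855/4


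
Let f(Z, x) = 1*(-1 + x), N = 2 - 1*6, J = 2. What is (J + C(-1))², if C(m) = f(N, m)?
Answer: 0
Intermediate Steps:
N = -4 (N = 2 - 6 = -4)
f(Z, x) = -1 + x
C(m) = -1 + m
(J + C(-1))² = (2 + (-1 - 1))² = (2 - 2)² = 0² = 0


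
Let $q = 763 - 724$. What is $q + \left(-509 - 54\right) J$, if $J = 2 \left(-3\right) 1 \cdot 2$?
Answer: $6795$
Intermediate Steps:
$q = 39$ ($q = 763 - 724 = 39$)
$J = -12$ ($J = \left(-6\right) 1 \cdot 2 = \left(-6\right) 2 = -12$)
$q + \left(-509 - 54\right) J = 39 + \left(-509 - 54\right) \left(-12\right) = 39 - -6756 = 39 + 6756 = 6795$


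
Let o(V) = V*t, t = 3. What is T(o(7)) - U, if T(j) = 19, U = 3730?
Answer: -3711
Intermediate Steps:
o(V) = 3*V (o(V) = V*3 = 3*V)
T(o(7)) - U = 19 - 1*3730 = 19 - 3730 = -3711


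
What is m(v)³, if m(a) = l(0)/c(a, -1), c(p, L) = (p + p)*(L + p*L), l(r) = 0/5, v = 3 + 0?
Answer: 0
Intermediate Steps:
v = 3
l(r) = 0 (l(r) = 0*(⅕) = 0)
c(p, L) = 2*p*(L + L*p) (c(p, L) = (2*p)*(L + L*p) = 2*p*(L + L*p))
m(a) = 0 (m(a) = 0/((2*(-1)*a*(1 + a))) = 0/((-2*a*(1 + a))) = 0*(-1/(2*a*(1 + a))) = 0)
m(v)³ = 0³ = 0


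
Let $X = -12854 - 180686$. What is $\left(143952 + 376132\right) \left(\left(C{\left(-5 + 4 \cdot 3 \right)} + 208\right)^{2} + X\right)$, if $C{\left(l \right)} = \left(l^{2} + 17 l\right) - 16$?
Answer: $-33254170960$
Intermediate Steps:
$X = -193540$
$C{\left(l \right)} = -16 + l^{2} + 17 l$
$\left(143952 + 376132\right) \left(\left(C{\left(-5 + 4 \cdot 3 \right)} + 208\right)^{2} + X\right) = \left(143952 + 376132\right) \left(\left(\left(-16 + \left(-5 + 4 \cdot 3\right)^{2} + 17 \left(-5 + 4 \cdot 3\right)\right) + 208\right)^{2} - 193540\right) = 520084 \left(\left(\left(-16 + \left(-5 + 12\right)^{2} + 17 \left(-5 + 12\right)\right) + 208\right)^{2} - 193540\right) = 520084 \left(\left(\left(-16 + 7^{2} + 17 \cdot 7\right) + 208\right)^{2} - 193540\right) = 520084 \left(\left(\left(-16 + 49 + 119\right) + 208\right)^{2} - 193540\right) = 520084 \left(\left(152 + 208\right)^{2} - 193540\right) = 520084 \left(360^{2} - 193540\right) = 520084 \left(129600 - 193540\right) = 520084 \left(-63940\right) = -33254170960$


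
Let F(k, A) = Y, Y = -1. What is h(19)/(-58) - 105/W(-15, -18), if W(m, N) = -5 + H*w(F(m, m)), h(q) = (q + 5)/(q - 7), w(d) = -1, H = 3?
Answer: 3037/232 ≈ 13.091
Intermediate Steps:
F(k, A) = -1
h(q) = (5 + q)/(-7 + q)
W(m, N) = -8 (W(m, N) = -5 + 3*(-1) = -5 - 3 = -8)
h(19)/(-58) - 105/W(-15, -18) = ((5 + 19)/(-7 + 19))/(-58) - 105/(-8) = (24/12)*(-1/58) - 105*(-⅛) = ((1/12)*24)*(-1/58) + 105/8 = 2*(-1/58) + 105/8 = -1/29 + 105/8 = 3037/232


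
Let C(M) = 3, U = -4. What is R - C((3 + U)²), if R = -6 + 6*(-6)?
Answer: -45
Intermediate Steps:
R = -42 (R = -6 - 36 = -42)
R - C((3 + U)²) = -42 - 1*3 = -42 - 3 = -45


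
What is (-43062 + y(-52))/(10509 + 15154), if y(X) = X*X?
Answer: -40358/25663 ≈ -1.5726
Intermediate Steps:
y(X) = X²
(-43062 + y(-52))/(10509 + 15154) = (-43062 + (-52)²)/(10509 + 15154) = (-43062 + 2704)/25663 = -40358*1/25663 = -40358/25663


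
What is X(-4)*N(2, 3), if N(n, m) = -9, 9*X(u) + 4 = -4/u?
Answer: 3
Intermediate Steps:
X(u) = -4/9 - 4/(9*u) (X(u) = -4/9 + (-4/u)/9 = -4/9 - 4/(9*u))
X(-4)*N(2, 3) = ((4/9)*(-1 - 1*(-4))/(-4))*(-9) = ((4/9)*(-¼)*(-1 + 4))*(-9) = ((4/9)*(-¼)*3)*(-9) = -⅓*(-9) = 3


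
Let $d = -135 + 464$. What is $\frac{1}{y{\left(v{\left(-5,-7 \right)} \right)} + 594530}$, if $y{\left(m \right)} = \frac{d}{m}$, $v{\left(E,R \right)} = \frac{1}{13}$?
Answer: $\frac{1}{598807} \approx 1.67 \cdot 10^{-6}$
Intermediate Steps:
$d = 329$
$v{\left(E,R \right)} = \frac{1}{13}$
$y{\left(m \right)} = \frac{329}{m}$
$\frac{1}{y{\left(v{\left(-5,-7 \right)} \right)} + 594530} = \frac{1}{329 \frac{1}{\frac{1}{13}} + 594530} = \frac{1}{329 \cdot 13 + 594530} = \frac{1}{4277 + 594530} = \frac{1}{598807}$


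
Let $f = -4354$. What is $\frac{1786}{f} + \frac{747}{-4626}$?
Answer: $- \frac{639693}{1118978} \approx -0.57168$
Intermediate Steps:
$\frac{1786}{f} + \frac{747}{-4626} = \frac{1786}{-4354} + \frac{747}{-4626} = 1786 \left(- \frac{1}{4354}\right) + 747 \left(- \frac{1}{4626}\right) = - \frac{893}{2177} - \frac{83}{514} = - \frac{639693}{1118978}$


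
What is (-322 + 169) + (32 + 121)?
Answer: 0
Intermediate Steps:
(-322 + 169) + (32 + 121) = -153 + 153 = 0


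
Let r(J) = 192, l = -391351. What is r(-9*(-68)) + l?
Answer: -391159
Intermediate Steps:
r(-9*(-68)) + l = 192 - 391351 = -391159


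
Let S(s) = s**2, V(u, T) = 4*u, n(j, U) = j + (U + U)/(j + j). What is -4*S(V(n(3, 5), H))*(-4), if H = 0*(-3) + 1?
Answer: 50176/9 ≈ 5575.1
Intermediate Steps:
n(j, U) = j + U/j (n(j, U) = j + (2*U)/((2*j)) = j + (2*U)*(1/(2*j)) = j + U/j)
H = 1 (H = 0 + 1 = 1)
-4*S(V(n(3, 5), H))*(-4) = -4*16*(3 + 5/3)**2*(-4) = -4*(4*(14/3))**2*(-4) = -4*(56/3)**2*(-4) = -4*3136/9*(-4) = -12544/9*(-4) = 50176/9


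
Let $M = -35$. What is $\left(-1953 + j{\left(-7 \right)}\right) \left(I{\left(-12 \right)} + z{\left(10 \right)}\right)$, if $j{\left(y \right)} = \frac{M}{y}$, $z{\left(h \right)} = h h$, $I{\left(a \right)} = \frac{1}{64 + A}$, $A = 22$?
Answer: $- \frac{8377374}{43} \approx -1.9482 \cdot 10^{5}$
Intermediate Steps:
$I{\left(a \right)} = \frac{1}{86}$ ($I{\left(a \right)} = \frac{1}{64 + 22} = \frac{1}{86}$)
$z{\left(h \right)} = h^{2}$
$j{\left(y \right)} = - \frac{35}{y}$
$\left(-1953 + j{\left(-7 \right)}\right) \left(I{\left(-12 \right)} + z{\left(10 \right)}\right) = \left(-1953 - \frac{35}{-7}\right) \left(\frac{1}{86} + 10^{2}\right) = \left(-1953 - -5\right) \left(\frac{1}{86} + 100\right) = \left(-1953 + 5\right) \frac{8601}{86} = \left(-1948\right) \frac{8601}{86} = - \frac{8377374}{43}$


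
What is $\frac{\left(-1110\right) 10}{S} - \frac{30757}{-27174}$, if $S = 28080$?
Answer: $\frac{1561181}{2119572} \approx 0.73656$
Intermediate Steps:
$\frac{\left(-1110\right) 10}{S} - \frac{30757}{-27174} = \frac{\left(-1110\right) 10}{28080} - \frac{30757}{-27174} = \left(-11100\right) \frac{1}{28080} - - \frac{30757}{27174} = - \frac{185}{468} + \frac{30757}{27174} = \frac{1561181}{2119572}$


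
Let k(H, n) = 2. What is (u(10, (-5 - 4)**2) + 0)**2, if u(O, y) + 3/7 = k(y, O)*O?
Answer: 18769/49 ≈ 383.04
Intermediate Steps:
u(O, y) = -3/7 + 2*O
(u(10, (-5 - 4)**2) + 0)**2 = ((-3/7 + 2*10) + 0)**2 = ((-3/7 + 20) + 0)**2 = (137/7 + 0)**2 = (137/7)**2 = 18769/49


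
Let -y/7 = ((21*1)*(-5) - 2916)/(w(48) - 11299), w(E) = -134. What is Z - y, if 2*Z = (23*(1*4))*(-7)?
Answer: -1220093/3811 ≈ -320.15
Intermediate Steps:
y = -7049/3811 (y = -7*((21*1)*(-5) - 2916)/(-134 - 11299) = -7*(21*(-5) - 2916)/(-11433) = -7*(-105 - 2916)*(-1)/11433 = -(-21147)*(-1)/11433 = -7*1007/3811 = -7049/3811 ≈ -1.8496)
Z = -322 (Z = ((23*(1*4))*(-7))/2 = ((23*4)*(-7))/2 = (92*(-7))/2 = (½)*(-644) = -322)
Z - y = -322 - 1*(-7049/3811) = -322 + 7049/3811 = -1220093/3811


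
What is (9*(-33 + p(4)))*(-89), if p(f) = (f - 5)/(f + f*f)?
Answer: 529461/20 ≈ 26473.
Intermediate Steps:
p(f) = (-5 + f)/(f + f**2)
(9*(-33 + p(4)))*(-89) = (9*(-33 + (-5 + 4)/(4*(1 + 4))))*(-89) = (9*(-33 + (1/4)*(-1)/5))*(-89) = (9*(-33 + (1/4)*(1/5)*(-1)))*(-89) = (9*(-33 - 1/20))*(-89) = (9*(-661/20))*(-89) = -5949/20*(-89) = 529461/20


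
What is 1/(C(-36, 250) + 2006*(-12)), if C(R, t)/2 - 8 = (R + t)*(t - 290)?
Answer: -1/41176 ≈ -2.4286e-5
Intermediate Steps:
C(R, t) = 16 + 2*(-290 + t)*(R + t) (C(R, t) = 16 + 2*((R + t)*(t - 290)) = 16 + 2*((R + t)*(-290 + t)) = 16 + 2*((-290 + t)*(R + t)) = 16 + 2*(-290 + t)*(R + t))
1/(C(-36, 250) + 2006*(-12)) = 1/((16 - 580*(-36) - 580*250 + 2*250**2 + 2*(-36)*250) + 2006*(-12)) = 1/((16 + 20880 - 145000 + 2*62500 - 18000) - 24072) = 1/((16 + 20880 - 145000 + 125000 - 18000) - 24072) = 1/(-17104 - 24072) = 1/(-41176) = -1/41176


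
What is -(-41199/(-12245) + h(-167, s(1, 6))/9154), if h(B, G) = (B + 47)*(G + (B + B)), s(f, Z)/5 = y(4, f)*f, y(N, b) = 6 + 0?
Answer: -13287633/1807915 ≈ -7.3497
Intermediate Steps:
y(N, b) = 6
s(f, Z) = 30*f (s(f, Z) = 5*(6*f) = 30*f)
h(B, G) = (47 + B)*(G + 2*B)
-(-41199/(-12245) + h(-167, s(1, 6))/9154) = -(-41199/(-12245) + (2*(-167)² + 47*(30*1) + 94*(-167) - 5010)/9154) = -(-41199*(-1/12245) + (2*27889 + 47*30 - 15698 - 167*30)*(1/9154)) = -(1329/395 + (55778 + 1410 - 15698 - 5010)*(1/9154)) = -(1329/395 + 36480*(1/9154)) = -(1329/395 + 18240/4577) = -1*13287633/1807915 = -13287633/1807915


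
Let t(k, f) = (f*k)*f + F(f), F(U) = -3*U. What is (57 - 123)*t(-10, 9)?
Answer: 55242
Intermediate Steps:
t(k, f) = -3*f + k*f² (t(k, f) = (f*k)*f - 3*f = k*f² - 3*f = -3*f + k*f²)
(57 - 123)*t(-10, 9) = (57 - 123)*(9*(-3 + 9*(-10))) = -594*(-3 - 90) = -594*(-93) = -66*(-837) = 55242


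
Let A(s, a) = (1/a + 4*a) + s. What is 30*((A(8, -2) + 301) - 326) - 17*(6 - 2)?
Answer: -833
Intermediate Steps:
A(s, a) = s + 1/a + 4*a (A(s, a) = (1/a + 4*a) + s = s + 1/a + 4*a)
30*((A(8, -2) + 301) - 326) - 17*(6 - 2) = 30*(((8 + 1/(-2) + 4*(-2)) + 301) - 326) - 17*(6 - 2) = 30*(((8 - ½ - 8) + 301) - 326) - 17*4 = 30*((-½ + 301) - 326) - 68 = 30*(601/2 - 326) - 68 = 30*(-51/2) - 68 = -765 - 68 = -833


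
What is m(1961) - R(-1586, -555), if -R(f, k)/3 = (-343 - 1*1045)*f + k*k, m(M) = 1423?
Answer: 7529602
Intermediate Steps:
R(f, k) = -3*k**2 + 4164*f (R(f, k) = -3*((-343 - 1*1045)*f + k*k) = -3*((-343 - 1045)*f + k**2) = -3*(-1388*f + k**2) = -3*(k**2 - 1388*f) = -3*k**2 + 4164*f)
m(1961) - R(-1586, -555) = 1423 - (-3*(-555)**2 + 4164*(-1586)) = 1423 - (-3*308025 - 6604104) = 1423 - (-924075 - 6604104) = 1423 - 1*(-7528179) = 1423 + 7528179 = 7529602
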